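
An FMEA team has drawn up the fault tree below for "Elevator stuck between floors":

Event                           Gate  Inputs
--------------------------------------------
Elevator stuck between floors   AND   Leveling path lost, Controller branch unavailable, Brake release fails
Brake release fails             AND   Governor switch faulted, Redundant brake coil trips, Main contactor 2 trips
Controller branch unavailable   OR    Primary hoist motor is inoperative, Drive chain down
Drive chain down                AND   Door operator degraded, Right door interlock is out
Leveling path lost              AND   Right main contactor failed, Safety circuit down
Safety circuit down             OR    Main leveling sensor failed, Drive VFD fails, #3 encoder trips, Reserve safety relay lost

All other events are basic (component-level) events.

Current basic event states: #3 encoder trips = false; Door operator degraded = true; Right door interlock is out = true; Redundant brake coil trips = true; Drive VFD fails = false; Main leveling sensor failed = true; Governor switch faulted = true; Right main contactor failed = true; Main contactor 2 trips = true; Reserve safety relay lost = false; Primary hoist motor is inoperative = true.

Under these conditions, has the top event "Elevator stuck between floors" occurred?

Safety circuit down [OR]: Main leveling sensor failed=occurs, Drive VFD fails=not, #3 encoder trips=not, Reserve safety relay lost=not → at least one input occurs → occurs.
Leveling path lost [AND]: Right main contactor failed=occurs, Safety circuit down=occurs → all inputs occur → occurs.
Drive chain down [AND]: Door operator degraded=occurs, Right door interlock is out=occurs → all inputs occur → occurs.
Controller branch unavailable [OR]: Primary hoist motor is inoperative=occurs, Drive chain down=occurs → at least one input occurs → occurs.
Brake release fails [AND]: Governor switch faulted=occurs, Redundant brake coil trips=occurs, Main contactor 2 trips=occurs → all inputs occur → occurs.
Elevator stuck between floors [AND]: Leveling path lost=occurs, Controller branch unavailable=occurs, Brake release fails=occurs → all inputs occur → occurs.

Yes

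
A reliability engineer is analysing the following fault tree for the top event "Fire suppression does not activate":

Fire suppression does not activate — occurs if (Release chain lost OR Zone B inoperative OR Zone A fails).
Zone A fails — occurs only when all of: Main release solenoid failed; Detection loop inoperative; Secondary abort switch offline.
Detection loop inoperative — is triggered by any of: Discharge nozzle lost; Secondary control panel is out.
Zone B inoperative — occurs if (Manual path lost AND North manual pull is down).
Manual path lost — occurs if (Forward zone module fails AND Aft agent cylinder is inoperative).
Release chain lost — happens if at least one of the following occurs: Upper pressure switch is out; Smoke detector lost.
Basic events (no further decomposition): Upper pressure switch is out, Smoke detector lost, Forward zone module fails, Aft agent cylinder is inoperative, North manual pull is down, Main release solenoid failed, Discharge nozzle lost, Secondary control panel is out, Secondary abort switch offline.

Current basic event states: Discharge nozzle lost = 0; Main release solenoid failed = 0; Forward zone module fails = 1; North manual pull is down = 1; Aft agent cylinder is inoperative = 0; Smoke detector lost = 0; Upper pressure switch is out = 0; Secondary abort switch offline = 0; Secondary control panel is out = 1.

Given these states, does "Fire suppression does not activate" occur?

No

Release chain lost [OR]: Upper pressure switch is out=not, Smoke detector lost=not → no input occurs → does not occur.
Manual path lost [AND]: Forward zone module fails=occurs, Aft agent cylinder is inoperative=not → not all inputs occur → does not occur.
Zone B inoperative [AND]: Manual path lost=not, North manual pull is down=occurs → not all inputs occur → does not occur.
Detection loop inoperative [OR]: Discharge nozzle lost=not, Secondary control panel is out=occurs → at least one input occurs → occurs.
Zone A fails [AND]: Main release solenoid failed=not, Detection loop inoperative=occurs, Secondary abort switch offline=not → not all inputs occur → does not occur.
Fire suppression does not activate [OR]: Release chain lost=not, Zone B inoperative=not, Zone A fails=not → no input occurs → does not occur.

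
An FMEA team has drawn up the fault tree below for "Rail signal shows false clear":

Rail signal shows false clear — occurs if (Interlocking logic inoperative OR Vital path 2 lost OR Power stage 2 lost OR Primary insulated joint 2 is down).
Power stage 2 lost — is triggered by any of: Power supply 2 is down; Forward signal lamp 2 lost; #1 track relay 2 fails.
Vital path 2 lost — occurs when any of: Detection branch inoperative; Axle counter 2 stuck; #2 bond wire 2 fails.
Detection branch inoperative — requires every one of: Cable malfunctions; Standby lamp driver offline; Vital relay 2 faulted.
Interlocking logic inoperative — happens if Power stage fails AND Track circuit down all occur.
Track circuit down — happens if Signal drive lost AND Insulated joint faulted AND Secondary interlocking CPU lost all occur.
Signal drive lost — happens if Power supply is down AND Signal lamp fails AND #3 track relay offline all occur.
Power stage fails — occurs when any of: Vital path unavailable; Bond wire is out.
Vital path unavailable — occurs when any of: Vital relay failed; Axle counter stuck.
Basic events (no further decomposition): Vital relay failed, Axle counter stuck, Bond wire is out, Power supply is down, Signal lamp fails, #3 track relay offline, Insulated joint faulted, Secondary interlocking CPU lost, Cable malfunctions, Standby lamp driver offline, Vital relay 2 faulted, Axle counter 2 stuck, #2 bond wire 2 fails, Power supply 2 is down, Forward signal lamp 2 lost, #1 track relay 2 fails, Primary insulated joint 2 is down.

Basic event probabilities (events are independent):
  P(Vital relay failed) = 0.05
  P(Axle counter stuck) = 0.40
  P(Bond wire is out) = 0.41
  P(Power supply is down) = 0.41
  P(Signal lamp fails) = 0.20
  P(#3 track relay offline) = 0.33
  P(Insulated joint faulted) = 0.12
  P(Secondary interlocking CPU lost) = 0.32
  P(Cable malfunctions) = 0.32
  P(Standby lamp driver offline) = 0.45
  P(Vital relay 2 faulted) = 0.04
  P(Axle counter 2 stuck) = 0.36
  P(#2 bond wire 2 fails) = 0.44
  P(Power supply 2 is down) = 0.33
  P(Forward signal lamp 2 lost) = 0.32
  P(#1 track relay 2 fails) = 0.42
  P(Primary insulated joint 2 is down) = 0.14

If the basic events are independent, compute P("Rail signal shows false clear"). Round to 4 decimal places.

P(Vital path unavailable) [OR] = 1 − (1−0.05) × (1−0.40) = 0.430000
P(Power stage fails) [OR] = 1 − (1−0.430000) × (1−0.41) = 0.663700
P(Signal drive lost) [AND] = 0.41 × 0.20 × 0.33 = 0.027060
P(Track circuit down) [AND] = 0.027060 × 0.12 × 0.32 = 0.001039
P(Interlocking logic inoperative) [AND] = 0.663700 × 0.001039 = 0.000690
P(Detection branch inoperative) [AND] = 0.32 × 0.45 × 0.04 = 0.005760
P(Vital path 2 lost) [OR] = 1 − (1−0.005760) × (1−0.36) × (1−0.44) = 0.643664
P(Power stage 2 lost) [OR] = 1 − (1−0.33) × (1−0.32) × (1−0.42) = 0.735752
P(Rail signal shows false clear) [OR] = 1 − (1−0.000690) × (1−0.643664) × (1−0.735752) × (1−0.14) = 0.919077
Rounded to 4 decimal places: P(Rail signal shows false clear) ≈ 0.9191.

0.9191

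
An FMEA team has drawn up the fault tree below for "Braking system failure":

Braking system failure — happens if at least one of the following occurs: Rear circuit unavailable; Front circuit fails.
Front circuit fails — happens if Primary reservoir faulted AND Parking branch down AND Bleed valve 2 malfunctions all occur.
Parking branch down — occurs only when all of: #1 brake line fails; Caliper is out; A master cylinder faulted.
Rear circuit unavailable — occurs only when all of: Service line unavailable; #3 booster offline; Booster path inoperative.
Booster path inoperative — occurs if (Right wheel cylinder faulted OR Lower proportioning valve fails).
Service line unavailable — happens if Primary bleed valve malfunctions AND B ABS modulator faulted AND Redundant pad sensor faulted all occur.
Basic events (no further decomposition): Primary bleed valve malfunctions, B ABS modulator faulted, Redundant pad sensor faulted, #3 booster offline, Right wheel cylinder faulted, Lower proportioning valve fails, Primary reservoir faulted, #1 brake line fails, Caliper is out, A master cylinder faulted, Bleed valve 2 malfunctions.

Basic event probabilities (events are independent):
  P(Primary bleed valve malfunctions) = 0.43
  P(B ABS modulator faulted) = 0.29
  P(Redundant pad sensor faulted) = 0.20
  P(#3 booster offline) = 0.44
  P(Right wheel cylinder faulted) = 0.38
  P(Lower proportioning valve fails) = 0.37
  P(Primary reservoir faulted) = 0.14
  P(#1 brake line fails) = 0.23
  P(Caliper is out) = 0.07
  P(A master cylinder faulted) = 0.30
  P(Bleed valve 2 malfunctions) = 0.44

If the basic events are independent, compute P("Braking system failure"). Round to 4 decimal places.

0.0070

P(Service line unavailable) [AND] = 0.43 × 0.29 × 0.20 = 0.024940
P(Booster path inoperative) [OR] = 1 − (1−0.38) × (1−0.37) = 0.609400
P(Rear circuit unavailable) [AND] = 0.024940 × 0.44 × 0.609400 = 0.006687
P(Parking branch down) [AND] = 0.23 × 0.07 × 0.30 = 0.004830
P(Front circuit fails) [AND] = 0.14 × 0.004830 × 0.44 = 0.000298
P(Braking system failure) [OR] = 1 − (1−0.006687) × (1−0.000298) = 0.006983
Rounded to 4 decimal places: P(Braking system failure) ≈ 0.0070.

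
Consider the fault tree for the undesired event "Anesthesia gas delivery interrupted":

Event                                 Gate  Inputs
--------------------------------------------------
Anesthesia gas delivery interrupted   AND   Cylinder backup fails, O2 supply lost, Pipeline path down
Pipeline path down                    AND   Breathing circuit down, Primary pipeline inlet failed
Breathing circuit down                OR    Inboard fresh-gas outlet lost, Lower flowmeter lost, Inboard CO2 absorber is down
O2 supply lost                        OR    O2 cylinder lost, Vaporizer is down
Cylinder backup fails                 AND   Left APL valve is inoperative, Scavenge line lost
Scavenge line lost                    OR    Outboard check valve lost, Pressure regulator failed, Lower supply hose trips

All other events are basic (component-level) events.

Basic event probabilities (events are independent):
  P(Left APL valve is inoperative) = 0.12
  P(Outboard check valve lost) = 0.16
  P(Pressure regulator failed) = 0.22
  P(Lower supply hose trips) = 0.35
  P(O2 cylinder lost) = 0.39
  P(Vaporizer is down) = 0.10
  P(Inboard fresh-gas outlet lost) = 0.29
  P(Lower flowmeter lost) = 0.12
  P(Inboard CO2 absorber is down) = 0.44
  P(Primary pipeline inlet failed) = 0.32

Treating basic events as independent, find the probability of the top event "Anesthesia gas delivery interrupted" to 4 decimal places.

0.0065

P(Scavenge line lost) [OR] = 1 − (1−0.16) × (1−0.22) × (1−0.35) = 0.574120
P(Cylinder backup fails) [AND] = 0.12 × 0.574120 = 0.068894
P(O2 supply lost) [OR] = 1 − (1−0.39) × (1−0.10) = 0.451000
P(Breathing circuit down) [OR] = 1 − (1−0.29) × (1−0.12) × (1−0.44) = 0.650112
P(Pipeline path down) [AND] = 0.650112 × 0.32 = 0.208036
P(Anesthesia gas delivery interrupted) [AND] = 0.068894 × 0.451000 × 0.208036 = 0.006464
Rounded to 4 decimal places: P(Anesthesia gas delivery interrupted) ≈ 0.0065.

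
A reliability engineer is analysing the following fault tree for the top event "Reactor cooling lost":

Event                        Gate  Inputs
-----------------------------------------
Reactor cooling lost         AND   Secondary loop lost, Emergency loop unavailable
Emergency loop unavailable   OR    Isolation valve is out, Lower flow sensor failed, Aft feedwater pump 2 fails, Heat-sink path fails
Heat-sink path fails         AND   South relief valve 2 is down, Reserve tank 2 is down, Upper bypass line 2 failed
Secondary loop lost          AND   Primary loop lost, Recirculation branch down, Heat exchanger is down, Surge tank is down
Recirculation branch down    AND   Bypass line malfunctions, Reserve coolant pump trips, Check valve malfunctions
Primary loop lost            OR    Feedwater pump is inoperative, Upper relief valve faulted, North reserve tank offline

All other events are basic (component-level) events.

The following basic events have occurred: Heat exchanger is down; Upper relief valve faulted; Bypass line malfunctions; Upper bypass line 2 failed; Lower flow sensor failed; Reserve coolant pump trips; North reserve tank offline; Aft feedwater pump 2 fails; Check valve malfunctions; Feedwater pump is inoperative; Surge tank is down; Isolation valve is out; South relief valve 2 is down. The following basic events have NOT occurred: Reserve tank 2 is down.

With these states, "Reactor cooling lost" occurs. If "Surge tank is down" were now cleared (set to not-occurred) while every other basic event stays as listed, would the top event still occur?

Counterfactual: set "Surge tank is down" to not occurred.
Primary loop lost [OR]: Feedwater pump is inoperative=occurs, Upper relief valve faulted=occurs, North reserve tank offline=occurs → at least one input occurs → occurs.
Recirculation branch down [AND]: Bypass line malfunctions=occurs, Reserve coolant pump trips=occurs, Check valve malfunctions=occurs → all inputs occur → occurs.
Secondary loop lost [AND]: Primary loop lost=occurs, Recirculation branch down=occurs, Heat exchanger is down=occurs, Surge tank is down=not → not all inputs occur → does not occur.
Heat-sink path fails [AND]: South relief valve 2 is down=occurs, Reserve tank 2 is down=not, Upper bypass line 2 failed=occurs → not all inputs occur → does not occur.
Emergency loop unavailable [OR]: Isolation valve is out=occurs, Lower flow sensor failed=occurs, Aft feedwater pump 2 fails=occurs, Heat-sink path fails=not → at least one input occurs → occurs.
Reactor cooling lost [AND]: Secondary loop lost=not, Emergency loop unavailable=occurs → not all inputs occur → does not occur.

No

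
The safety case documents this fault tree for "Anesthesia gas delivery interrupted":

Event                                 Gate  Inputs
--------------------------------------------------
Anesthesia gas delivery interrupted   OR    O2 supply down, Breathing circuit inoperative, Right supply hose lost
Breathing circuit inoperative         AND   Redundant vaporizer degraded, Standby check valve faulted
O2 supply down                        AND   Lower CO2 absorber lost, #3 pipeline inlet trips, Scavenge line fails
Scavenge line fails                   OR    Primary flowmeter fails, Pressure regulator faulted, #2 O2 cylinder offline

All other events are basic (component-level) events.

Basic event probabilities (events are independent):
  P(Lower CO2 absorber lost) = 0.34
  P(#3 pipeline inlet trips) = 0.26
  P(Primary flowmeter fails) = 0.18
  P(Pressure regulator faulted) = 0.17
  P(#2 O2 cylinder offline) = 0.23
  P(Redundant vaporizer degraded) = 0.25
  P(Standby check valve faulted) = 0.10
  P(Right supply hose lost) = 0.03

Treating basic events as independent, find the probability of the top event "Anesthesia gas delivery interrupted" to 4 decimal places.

P(Scavenge line fails) [OR] = 1 − (1−0.18) × (1−0.17) × (1−0.23) = 0.475938
P(O2 supply down) [AND] = 0.34 × 0.26 × 0.475938 = 0.042073
P(Breathing circuit inoperative) [AND] = 0.25 × 0.10 = 0.025000
P(Anesthesia gas delivery interrupted) [OR] = 1 − (1−0.042073) × (1−0.025000) × (1−0.03) = 0.094041
Rounded to 4 decimal places: P(Anesthesia gas delivery interrupted) ≈ 0.0940.

0.0940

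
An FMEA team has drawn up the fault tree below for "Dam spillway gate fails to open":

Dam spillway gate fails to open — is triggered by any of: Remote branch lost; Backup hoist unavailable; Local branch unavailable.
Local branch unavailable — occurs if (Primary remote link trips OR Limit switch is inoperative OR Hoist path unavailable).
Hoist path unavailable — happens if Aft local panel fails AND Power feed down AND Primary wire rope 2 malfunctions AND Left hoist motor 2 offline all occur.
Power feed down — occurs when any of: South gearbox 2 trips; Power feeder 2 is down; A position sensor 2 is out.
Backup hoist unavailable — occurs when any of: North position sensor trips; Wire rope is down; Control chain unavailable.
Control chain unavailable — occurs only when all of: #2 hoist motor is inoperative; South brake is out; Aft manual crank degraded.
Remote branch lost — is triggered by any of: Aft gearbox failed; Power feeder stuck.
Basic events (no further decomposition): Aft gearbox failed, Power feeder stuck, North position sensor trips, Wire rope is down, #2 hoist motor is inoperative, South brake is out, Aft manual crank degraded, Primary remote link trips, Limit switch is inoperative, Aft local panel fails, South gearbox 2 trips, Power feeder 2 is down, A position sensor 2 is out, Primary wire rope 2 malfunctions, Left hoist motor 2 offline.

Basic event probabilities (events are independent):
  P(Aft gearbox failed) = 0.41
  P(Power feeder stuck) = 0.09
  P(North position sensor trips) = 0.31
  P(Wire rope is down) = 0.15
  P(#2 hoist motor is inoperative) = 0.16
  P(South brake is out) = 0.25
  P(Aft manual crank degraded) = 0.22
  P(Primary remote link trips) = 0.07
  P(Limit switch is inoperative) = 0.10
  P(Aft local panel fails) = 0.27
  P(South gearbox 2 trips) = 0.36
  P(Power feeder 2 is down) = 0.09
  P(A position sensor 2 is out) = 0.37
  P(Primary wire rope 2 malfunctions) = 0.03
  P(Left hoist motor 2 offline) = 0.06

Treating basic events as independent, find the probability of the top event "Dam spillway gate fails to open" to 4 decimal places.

P(Remote branch lost) [OR] = 1 − (1−0.41) × (1−0.09) = 0.463100
P(Control chain unavailable) [AND] = 0.16 × 0.25 × 0.22 = 0.008800
P(Backup hoist unavailable) [OR] = 1 − (1−0.31) × (1−0.15) × (1−0.008800) = 0.418661
P(Power feed down) [OR] = 1 − (1−0.36) × (1−0.09) × (1−0.37) = 0.633088
P(Hoist path unavailable) [AND] = 0.27 × 0.633088 × 0.03 × 0.06 = 0.000308
P(Local branch unavailable) [OR] = 1 − (1−0.07) × (1−0.10) × (1−0.000308) = 0.163258
P(Dam spillway gate fails to open) [OR] = 1 − (1−0.463100) × (1−0.418661) × (1−0.163258) = 0.738835
Rounded to 4 decimal places: P(Dam spillway gate fails to open) ≈ 0.7388.

0.7388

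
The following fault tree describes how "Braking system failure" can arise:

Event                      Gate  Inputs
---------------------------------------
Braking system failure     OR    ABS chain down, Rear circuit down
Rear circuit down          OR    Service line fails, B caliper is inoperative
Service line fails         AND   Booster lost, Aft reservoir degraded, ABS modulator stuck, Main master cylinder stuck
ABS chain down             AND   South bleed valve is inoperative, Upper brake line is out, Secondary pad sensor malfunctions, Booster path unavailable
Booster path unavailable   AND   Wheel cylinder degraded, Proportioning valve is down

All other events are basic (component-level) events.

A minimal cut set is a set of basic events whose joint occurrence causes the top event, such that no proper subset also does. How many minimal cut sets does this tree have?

Booster path unavailable [AND]: one cut set from each child combined → 1 × 1 = 1 cut set(s).
ABS chain down [AND]: one cut set from each child combined → 1 × 1 × 1 × 1 = 1 cut set(s).
Service line fails [AND]: one cut set from each child combined → 1 × 1 × 1 × 1 = 1 cut set(s).
Rear circuit down [OR]: union of children's cut sets → 2 cut set(s).
Braking system failure [OR]: union of children's cut sets → 3 cut set(s).
Minimal cut sets: {Proportioning valve is down, Secondary pad sensor malfunctions, South bleed valve is inoperative, Upper brake line is out, Wheel cylinder degraded}; {ABS modulator stuck, Aft reservoir degraded, Booster lost, Main master cylinder stuck}; {B caliper is inoperative}.

3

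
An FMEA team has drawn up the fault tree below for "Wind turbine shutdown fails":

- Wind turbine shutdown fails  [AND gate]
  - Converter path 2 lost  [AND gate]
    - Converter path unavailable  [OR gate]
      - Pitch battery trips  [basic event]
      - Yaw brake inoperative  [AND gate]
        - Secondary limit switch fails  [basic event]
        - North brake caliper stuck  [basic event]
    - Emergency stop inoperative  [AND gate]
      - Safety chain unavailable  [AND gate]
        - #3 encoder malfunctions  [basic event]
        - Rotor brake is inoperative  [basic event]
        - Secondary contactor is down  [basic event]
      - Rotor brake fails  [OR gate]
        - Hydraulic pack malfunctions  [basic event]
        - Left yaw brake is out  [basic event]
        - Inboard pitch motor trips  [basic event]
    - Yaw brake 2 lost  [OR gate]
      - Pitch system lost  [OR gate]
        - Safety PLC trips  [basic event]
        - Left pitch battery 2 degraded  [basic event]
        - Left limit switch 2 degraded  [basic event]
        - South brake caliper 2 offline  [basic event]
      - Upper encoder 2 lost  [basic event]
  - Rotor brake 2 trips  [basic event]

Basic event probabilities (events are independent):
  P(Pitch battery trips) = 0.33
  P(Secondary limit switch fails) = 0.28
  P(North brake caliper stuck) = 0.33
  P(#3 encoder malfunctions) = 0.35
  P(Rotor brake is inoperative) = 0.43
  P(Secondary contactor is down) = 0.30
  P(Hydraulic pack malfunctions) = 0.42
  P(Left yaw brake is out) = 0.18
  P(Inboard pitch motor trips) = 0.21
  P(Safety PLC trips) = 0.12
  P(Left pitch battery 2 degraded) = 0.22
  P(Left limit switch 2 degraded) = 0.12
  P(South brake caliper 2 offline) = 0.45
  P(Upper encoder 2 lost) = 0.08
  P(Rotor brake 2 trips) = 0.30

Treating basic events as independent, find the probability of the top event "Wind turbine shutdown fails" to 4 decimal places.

P(Yaw brake inoperative) [AND] = 0.28 × 0.33 = 0.092400
P(Converter path unavailable) [OR] = 1 − (1−0.33) × (1−0.092400) = 0.391908
P(Safety chain unavailable) [AND] = 0.35 × 0.43 × 0.30 = 0.045150
P(Rotor brake fails) [OR] = 1 − (1−0.42) × (1−0.18) × (1−0.21) = 0.624276
P(Emergency stop inoperative) [AND] = 0.045150 × 0.624276 = 0.028186
P(Pitch system lost) [OR] = 1 − (1−0.12) × (1−0.22) × (1−0.12) × (1−0.45) = 0.667782
P(Yaw brake 2 lost) [OR] = 1 − (1−0.667782) × (1−0.08) = 0.694359
P(Converter path 2 lost) [AND] = 0.391908 × 0.028186 × 0.694359 = 0.007670
P(Wind turbine shutdown fails) [AND] = 0.007670 × 0.30 = 0.002301
Rounded to 4 decimal places: P(Wind turbine shutdown fails) ≈ 0.0023.

0.0023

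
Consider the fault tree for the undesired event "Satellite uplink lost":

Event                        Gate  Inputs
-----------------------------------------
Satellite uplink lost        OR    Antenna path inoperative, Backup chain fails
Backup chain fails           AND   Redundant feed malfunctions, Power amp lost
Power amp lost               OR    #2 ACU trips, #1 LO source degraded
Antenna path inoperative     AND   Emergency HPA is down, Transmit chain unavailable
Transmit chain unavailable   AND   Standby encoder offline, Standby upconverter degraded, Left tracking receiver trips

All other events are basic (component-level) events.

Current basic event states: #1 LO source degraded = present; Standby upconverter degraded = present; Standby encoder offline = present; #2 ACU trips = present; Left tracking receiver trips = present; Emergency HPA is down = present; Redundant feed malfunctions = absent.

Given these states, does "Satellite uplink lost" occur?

Transmit chain unavailable [AND]: Standby encoder offline=occurs, Standby upconverter degraded=occurs, Left tracking receiver trips=occurs → all inputs occur → occurs.
Antenna path inoperative [AND]: Emergency HPA is down=occurs, Transmit chain unavailable=occurs → all inputs occur → occurs.
Power amp lost [OR]: #2 ACU trips=occurs, #1 LO source degraded=occurs → at least one input occurs → occurs.
Backup chain fails [AND]: Redundant feed malfunctions=not, Power amp lost=occurs → not all inputs occur → does not occur.
Satellite uplink lost [OR]: Antenna path inoperative=occurs, Backup chain fails=not → at least one input occurs → occurs.

Yes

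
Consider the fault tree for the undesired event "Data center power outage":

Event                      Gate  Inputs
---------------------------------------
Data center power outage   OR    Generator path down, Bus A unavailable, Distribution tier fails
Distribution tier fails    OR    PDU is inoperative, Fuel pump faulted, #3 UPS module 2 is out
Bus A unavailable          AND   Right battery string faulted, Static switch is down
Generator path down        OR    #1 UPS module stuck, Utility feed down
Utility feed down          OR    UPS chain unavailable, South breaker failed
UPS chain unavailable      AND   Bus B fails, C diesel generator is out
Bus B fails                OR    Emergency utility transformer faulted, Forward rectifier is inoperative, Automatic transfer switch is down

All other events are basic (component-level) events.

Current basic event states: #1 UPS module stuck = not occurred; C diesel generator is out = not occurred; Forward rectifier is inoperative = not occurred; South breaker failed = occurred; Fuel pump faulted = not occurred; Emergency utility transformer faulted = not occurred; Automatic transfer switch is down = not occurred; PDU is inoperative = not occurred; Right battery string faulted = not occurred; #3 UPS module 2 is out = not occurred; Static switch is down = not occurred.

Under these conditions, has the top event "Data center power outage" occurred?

Bus B fails [OR]: Emergency utility transformer faulted=not, Forward rectifier is inoperative=not, Automatic transfer switch is down=not → no input occurs → does not occur.
UPS chain unavailable [AND]: Bus B fails=not, C diesel generator is out=not → not all inputs occur → does not occur.
Utility feed down [OR]: UPS chain unavailable=not, South breaker failed=occurs → at least one input occurs → occurs.
Generator path down [OR]: #1 UPS module stuck=not, Utility feed down=occurs → at least one input occurs → occurs.
Bus A unavailable [AND]: Right battery string faulted=not, Static switch is down=not → not all inputs occur → does not occur.
Distribution tier fails [OR]: PDU is inoperative=not, Fuel pump faulted=not, #3 UPS module 2 is out=not → no input occurs → does not occur.
Data center power outage [OR]: Generator path down=occurs, Bus A unavailable=not, Distribution tier fails=not → at least one input occurs → occurs.

Yes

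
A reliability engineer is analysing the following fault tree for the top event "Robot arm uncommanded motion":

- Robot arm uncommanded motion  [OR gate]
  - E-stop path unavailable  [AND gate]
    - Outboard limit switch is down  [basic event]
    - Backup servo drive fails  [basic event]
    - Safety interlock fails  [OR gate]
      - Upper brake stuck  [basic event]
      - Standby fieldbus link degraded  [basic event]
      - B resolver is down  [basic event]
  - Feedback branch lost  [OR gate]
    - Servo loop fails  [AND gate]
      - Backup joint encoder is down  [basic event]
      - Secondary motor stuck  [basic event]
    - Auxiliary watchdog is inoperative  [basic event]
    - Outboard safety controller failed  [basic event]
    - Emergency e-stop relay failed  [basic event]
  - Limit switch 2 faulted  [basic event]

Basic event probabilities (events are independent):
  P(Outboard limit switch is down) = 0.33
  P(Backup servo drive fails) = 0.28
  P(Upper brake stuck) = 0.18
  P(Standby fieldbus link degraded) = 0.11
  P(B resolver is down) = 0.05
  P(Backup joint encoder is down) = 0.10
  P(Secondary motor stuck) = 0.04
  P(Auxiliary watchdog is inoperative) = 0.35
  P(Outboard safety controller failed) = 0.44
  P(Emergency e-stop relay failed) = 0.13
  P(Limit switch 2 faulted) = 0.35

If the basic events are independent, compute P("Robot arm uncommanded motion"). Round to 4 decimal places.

P(Safety interlock fails) [OR] = 1 − (1−0.18) × (1−0.11) × (1−0.05) = 0.306690
P(E-stop path unavailable) [AND] = 0.33 × 0.28 × 0.306690 = 0.028338
P(Servo loop fails) [AND] = 0.10 × 0.04 = 0.004000
P(Feedback branch lost) [OR] = 1 − (1−0.004000) × (1−0.35) × (1−0.44) × (1−0.13) = 0.684587
P(Robot arm uncommanded motion) [OR] = 1 − (1−0.028338) × (1−0.684587) × (1−0.35) = 0.800791
Rounded to 4 decimal places: P(Robot arm uncommanded motion) ≈ 0.8008.

0.8008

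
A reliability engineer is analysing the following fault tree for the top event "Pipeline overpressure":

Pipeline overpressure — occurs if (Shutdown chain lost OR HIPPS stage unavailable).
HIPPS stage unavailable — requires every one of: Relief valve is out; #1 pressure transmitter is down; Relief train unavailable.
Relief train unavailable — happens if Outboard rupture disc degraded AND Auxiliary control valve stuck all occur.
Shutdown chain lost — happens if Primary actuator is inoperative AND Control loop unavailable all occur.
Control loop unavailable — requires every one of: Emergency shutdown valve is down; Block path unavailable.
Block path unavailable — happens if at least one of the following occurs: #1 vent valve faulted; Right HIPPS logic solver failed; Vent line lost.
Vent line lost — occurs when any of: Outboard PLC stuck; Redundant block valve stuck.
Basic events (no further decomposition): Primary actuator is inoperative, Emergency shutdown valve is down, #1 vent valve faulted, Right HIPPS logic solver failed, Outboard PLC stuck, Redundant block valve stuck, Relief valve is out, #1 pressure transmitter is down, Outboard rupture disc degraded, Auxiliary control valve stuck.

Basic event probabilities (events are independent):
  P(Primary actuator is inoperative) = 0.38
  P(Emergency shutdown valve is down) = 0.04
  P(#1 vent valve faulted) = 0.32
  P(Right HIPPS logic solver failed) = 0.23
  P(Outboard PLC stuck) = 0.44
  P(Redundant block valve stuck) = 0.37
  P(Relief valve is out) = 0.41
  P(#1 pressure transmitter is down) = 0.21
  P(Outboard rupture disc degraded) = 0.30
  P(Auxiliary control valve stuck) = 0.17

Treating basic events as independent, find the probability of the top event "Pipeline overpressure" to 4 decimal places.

0.0167

P(Vent line lost) [OR] = 1 − (1−0.44) × (1−0.37) = 0.647200
P(Block path unavailable) [OR] = 1 − (1−0.32) × (1−0.23) × (1−0.647200) = 0.815274
P(Control loop unavailable) [AND] = 0.04 × 0.815274 = 0.032611
P(Shutdown chain lost) [AND] = 0.38 × 0.032611 = 0.012392
P(Relief train unavailable) [AND] = 0.30 × 0.17 = 0.051000
P(HIPPS stage unavailable) [AND] = 0.41 × 0.21 × 0.051000 = 0.004391
P(Pipeline overpressure) [OR] = 1 − (1−0.012392) × (1−0.004391) = 0.016729
Rounded to 4 decimal places: P(Pipeline overpressure) ≈ 0.0167.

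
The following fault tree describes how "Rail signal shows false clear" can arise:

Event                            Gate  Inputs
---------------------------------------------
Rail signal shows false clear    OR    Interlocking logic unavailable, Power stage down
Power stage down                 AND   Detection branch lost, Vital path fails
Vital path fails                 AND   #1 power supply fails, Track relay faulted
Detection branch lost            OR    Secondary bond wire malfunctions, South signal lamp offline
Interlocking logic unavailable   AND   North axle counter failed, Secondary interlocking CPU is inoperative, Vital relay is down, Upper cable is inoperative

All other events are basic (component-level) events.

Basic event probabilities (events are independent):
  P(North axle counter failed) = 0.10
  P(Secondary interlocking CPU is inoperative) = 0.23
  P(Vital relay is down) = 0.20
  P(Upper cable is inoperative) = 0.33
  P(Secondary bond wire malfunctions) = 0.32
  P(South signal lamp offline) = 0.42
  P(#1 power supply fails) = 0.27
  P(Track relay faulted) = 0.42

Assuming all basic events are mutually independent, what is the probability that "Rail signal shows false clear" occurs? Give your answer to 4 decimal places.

P(Interlocking logic unavailable) [AND] = 0.10 × 0.23 × 0.20 × 0.33 = 0.001518
P(Detection branch lost) [OR] = 1 − (1−0.32) × (1−0.42) = 0.605600
P(Vital path fails) [AND] = 0.27 × 0.42 = 0.113400
P(Power stage down) [AND] = 0.605600 × 0.113400 = 0.068675
P(Rail signal shows false clear) [OR] = 1 − (1−0.001518) × (1−0.068675) = 0.070089
Rounded to 4 decimal places: P(Rail signal shows false clear) ≈ 0.0701.

0.0701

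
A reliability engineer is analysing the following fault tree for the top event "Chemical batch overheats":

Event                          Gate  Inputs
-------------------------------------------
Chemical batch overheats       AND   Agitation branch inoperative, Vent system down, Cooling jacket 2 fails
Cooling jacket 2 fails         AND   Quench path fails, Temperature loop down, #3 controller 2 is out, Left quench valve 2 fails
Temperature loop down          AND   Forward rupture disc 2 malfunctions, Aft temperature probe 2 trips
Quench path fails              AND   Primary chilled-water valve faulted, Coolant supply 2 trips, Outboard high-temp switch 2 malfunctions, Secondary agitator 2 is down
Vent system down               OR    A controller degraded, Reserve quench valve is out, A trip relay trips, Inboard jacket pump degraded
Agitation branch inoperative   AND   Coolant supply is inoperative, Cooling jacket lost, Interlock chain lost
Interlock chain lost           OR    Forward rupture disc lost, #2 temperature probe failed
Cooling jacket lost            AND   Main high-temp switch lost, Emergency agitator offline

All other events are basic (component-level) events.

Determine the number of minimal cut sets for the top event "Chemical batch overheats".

Cooling jacket lost [AND]: one cut set from each child combined → 1 × 1 = 1 cut set(s).
Interlock chain lost [OR]: union of children's cut sets → 2 cut set(s).
Agitation branch inoperative [AND]: one cut set from each child combined → 1 × 1 × 2 = 2 cut set(s).
Vent system down [OR]: union of children's cut sets → 4 cut set(s).
Quench path fails [AND]: one cut set from each child combined → 1 × 1 × 1 × 1 = 1 cut set(s).
Temperature loop down [AND]: one cut set from each child combined → 1 × 1 = 1 cut set(s).
Cooling jacket 2 fails [AND]: one cut set from each child combined → 1 × 1 × 1 × 1 = 1 cut set(s).
Chemical batch overheats [AND]: one cut set from each child combined → 2 × 4 × 1 = 8 cut set(s).
Minimal cut sets: {#3 controller 2 is out, A controller degraded, Aft temperature probe 2 trips, Coolant supply 2 trips, Coolant supply is inoperative, Emergency agitator offline, Forward rupture disc 2 malfunctions, Forward rupture disc lost, Left quench valve 2 fails, Main high-temp switch lost, Outboard high-temp switch 2 malfunctions, Primary chilled-water valve faulted, Secondary agitator 2 is down}; {#3 controller 2 is out, Aft temperature probe 2 trips, Coolant supply 2 trips, Coolant supply is inoperative, Emergency agitator offline, Forward rupture disc 2 malfunctions, Forward rupture disc lost, Left quench valve 2 fails, Main high-temp switch lost, Outboard high-temp switch 2 malfunctions, Primary chilled-water valve faulted, Reserve quench valve is out, Secondary agitator 2 is down}; {#3 controller 2 is out, A trip relay trips, Aft temperature probe 2 trips, Coolant supply 2 trips, Coolant supply is inoperative, Emergency agitator offline, Forward rupture disc 2 malfunctions, Forward rupture disc lost, Left quench valve 2 fails, Main high-temp switch lost, Outboard high-temp switch 2 malfunctions, Primary chilled-water valve faulted, Secondary agitator 2 is down}; {#3 controller 2 is out, Aft temperature probe 2 trips, Coolant supply 2 trips, Coolant supply is inoperative, Emergency agitator offline, Forward rupture disc 2 malfunctions, Forward rupture disc lost, Inboard jacket pump degraded, Left quench valve 2 fails, Main high-temp switch lost, Outboard high-temp switch 2 malfunctions, Primary chilled-water valve faulted, Secondary agitator 2 is down}; {#2 temperature probe failed, #3 controller 2 is out, A controller degraded, Aft temperature probe 2 trips, Coolant supply 2 trips, Coolant supply is inoperative, Emergency agitator offline, Forward rupture disc 2 malfunctions, Left quench valve 2 fails, Main high-temp switch lost, Outboard high-temp switch 2 malfunctions, Primary chilled-water valve faulted, Secondary agitator 2 is down}; {#2 temperature probe failed, #3 controller 2 is out, Aft temperature probe 2 trips, Coolant supply 2 trips, Coolant supply is inoperative, Emergency agitator offline, Forward rupture disc 2 malfunctions, Left quench valve 2 fails, Main high-temp switch lost, Outboard high-temp switch 2 malfunctions, Primary chilled-water valve faulted, Reserve quench valve is out, Secondary agitator 2 is down}; {#2 temperature probe failed, #3 controller 2 is out, A trip relay trips, Aft temperature probe 2 trips, Coolant supply 2 trips, Coolant supply is inoperative, Emergency agitator offline, Forward rupture disc 2 malfunctions, Left quench valve 2 fails, Main high-temp switch lost, Outboard high-temp switch 2 malfunctions, Primary chilled-water valve faulted, Secondary agitator 2 is down}; {#2 temperature probe failed, #3 controller 2 is out, Aft temperature probe 2 trips, Coolant supply 2 trips, Coolant supply is inoperative, Emergency agitator offline, Forward rupture disc 2 malfunctions, Inboard jacket pump degraded, Left quench valve 2 fails, Main high-temp switch lost, Outboard high-temp switch 2 malfunctions, Primary chilled-water valve faulted, Secondary agitator 2 is down}.

8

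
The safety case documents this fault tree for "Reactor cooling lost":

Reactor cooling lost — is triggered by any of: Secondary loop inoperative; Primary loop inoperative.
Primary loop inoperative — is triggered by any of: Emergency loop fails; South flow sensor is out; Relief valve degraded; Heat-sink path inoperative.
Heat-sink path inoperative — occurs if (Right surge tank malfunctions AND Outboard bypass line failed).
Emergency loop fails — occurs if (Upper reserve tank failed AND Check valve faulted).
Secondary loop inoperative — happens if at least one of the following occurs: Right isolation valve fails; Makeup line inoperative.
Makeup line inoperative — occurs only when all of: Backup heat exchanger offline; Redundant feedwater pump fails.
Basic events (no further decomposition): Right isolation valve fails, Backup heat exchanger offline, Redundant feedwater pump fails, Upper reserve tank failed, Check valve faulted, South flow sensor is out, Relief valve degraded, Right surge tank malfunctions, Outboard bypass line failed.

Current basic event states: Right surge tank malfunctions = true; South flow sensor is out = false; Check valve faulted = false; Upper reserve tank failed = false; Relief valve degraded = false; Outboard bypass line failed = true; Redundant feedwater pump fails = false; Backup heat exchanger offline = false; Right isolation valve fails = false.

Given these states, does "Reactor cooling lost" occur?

Yes

Makeup line inoperative [AND]: Backup heat exchanger offline=not, Redundant feedwater pump fails=not → not all inputs occur → does not occur.
Secondary loop inoperative [OR]: Right isolation valve fails=not, Makeup line inoperative=not → no input occurs → does not occur.
Emergency loop fails [AND]: Upper reserve tank failed=not, Check valve faulted=not → not all inputs occur → does not occur.
Heat-sink path inoperative [AND]: Right surge tank malfunctions=occurs, Outboard bypass line failed=occurs → all inputs occur → occurs.
Primary loop inoperative [OR]: Emergency loop fails=not, South flow sensor is out=not, Relief valve degraded=not, Heat-sink path inoperative=occurs → at least one input occurs → occurs.
Reactor cooling lost [OR]: Secondary loop inoperative=not, Primary loop inoperative=occurs → at least one input occurs → occurs.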